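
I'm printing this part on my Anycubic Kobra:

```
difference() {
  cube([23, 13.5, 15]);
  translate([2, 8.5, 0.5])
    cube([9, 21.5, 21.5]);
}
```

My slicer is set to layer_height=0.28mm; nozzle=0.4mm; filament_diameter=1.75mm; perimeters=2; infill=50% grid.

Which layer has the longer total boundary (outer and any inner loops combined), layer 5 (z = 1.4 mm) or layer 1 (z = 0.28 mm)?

Layer 5 (z = 1.4): the 23×13.5 cube contributes its full rectangle (perimeter 73.00 mm); the 9×21.5 cube at (2, 8.5) contributes its full rectangle (perimeter 61.00 mm); Subtracting the remaining from the first: starting from the 23×13.5 cube, the 9×21.5 cube at (2, 8.5) partially overlaps it — only the 45.00 mm² overlap (of its 193.50 mm²) is removed, clipping the outline — boundary = 83.00 mm. So its perimeter = 83.00 mm. Layer 1 (z = 0.28): the cube (footprint 23×13.5) is included at this height (perimeter 73.00 mm); the cube at (2, 8.5) is absent (z outside [0.5, 22]); Subtracting the remaining from the first: none of the subtracted shapes is present at this height, so the 23×13.5 cube is unchanged — boundary = 73.00 mm. So its perimeter = 73.00 mm. Layer 5 is larger (83.00 vs 73.00 mm).

layer 5 (z = 1.4 mm)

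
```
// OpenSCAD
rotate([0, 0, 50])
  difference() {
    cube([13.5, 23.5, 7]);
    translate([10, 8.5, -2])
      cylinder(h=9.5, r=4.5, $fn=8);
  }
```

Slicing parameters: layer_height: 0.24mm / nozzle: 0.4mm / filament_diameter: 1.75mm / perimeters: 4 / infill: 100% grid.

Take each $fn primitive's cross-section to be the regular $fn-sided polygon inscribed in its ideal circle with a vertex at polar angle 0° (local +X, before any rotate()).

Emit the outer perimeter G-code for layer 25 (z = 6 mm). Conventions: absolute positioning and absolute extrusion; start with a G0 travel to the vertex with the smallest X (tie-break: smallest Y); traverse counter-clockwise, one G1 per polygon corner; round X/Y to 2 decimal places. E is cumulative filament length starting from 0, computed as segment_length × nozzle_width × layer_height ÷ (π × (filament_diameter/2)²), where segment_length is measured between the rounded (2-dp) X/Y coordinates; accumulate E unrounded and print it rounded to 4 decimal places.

At z = 6 mm: the cube is present — its section is the full 13.5×23.5 rectangle; the r=4.5 cylinder at (10, 8.5) gives a regular 8-gon of circumradius 4.5 (constant along its height); After the difference (first − rest): starting from the 13.5×23.5 cube, the r=4.5 cylinder at (10, 8.5) partially overlaps it — only the 54.86 mm² overlap (of its 57.28 mm²) is removed, clipping the outline — 1 connected region; (rotated 50° about Z; rotation is an isometry so areas/perimeters/island counts are preserved). The outline is a single polygon with 13 vertices. Extrusion per mm of travel: 0.4 × 0.24 / (π × 0.875²) = 0.039912. Accumulating E over each segment gives final E = 3.6520.

G0 X-18.00 Y15.11 Z6.00
G1 X0.00 Y0.00 E0.9380
G1 X8.68 Y10.34 E1.4768
G1 X4.02 Y14.25 E1.7196
G1 X4.40 Y13.52 E1.7524
G1 X3.36 Y10.23 E1.8902
G1 X0.31 Y8.64 E2.0274
G1 X-2.98 Y9.68 E2.1652
G1 X-4.57 Y12.73 E2.3024
G1 X-3.53 Y16.02 E2.4402
G1 X-0.48 Y17.61 E2.5774
G1 X0.32 Y17.36 E2.6109
G1 X-9.32 Y25.45 E3.1132
G1 X-18.00 Y15.11 E3.6520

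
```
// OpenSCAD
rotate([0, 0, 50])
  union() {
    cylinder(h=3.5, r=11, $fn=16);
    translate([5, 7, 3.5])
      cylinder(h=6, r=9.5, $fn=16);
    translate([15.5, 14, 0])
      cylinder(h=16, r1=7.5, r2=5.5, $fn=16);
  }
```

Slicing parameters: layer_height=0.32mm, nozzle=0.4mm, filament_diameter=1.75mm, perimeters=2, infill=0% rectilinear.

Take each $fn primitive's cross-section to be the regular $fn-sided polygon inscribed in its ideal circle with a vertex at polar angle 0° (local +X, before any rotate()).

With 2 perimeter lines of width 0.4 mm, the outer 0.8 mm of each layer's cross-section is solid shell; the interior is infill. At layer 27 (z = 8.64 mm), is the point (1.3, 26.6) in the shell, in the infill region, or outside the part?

At z = 8.64 mm: the cylinder is absent (z outside [0, 3.5]); the cylinder at (5, 7): section is a regular 16-gon, circumradius r=9.5; the cone at (15.5, 14) contributes a regular 16-gon of circumradius 6.420 (interpolated between r1=7.5 and r2=5.5 at t=0.540); Taking the union: the regions partially overlap (shared area 19.17 mm²), so overlapping operands fuse into one piece — 1 connected region; (whole slice rotated 50° about Z — lengths, areas and connectivity unchanged). Overall, the cross-section is a single solid region. Undo the 50° rotation: the query point maps to (21.212, 16.102) in the un-rotated model frame. The nearest boundary edge runs (21.43, 16.46)→(21.92, 14.00); distance from the point to it = 0.28 mm. The point is inside the cross-section, 0.28 mm from the nearest boundary — within the 0.8 mm shell band (2 × 0.4).

shell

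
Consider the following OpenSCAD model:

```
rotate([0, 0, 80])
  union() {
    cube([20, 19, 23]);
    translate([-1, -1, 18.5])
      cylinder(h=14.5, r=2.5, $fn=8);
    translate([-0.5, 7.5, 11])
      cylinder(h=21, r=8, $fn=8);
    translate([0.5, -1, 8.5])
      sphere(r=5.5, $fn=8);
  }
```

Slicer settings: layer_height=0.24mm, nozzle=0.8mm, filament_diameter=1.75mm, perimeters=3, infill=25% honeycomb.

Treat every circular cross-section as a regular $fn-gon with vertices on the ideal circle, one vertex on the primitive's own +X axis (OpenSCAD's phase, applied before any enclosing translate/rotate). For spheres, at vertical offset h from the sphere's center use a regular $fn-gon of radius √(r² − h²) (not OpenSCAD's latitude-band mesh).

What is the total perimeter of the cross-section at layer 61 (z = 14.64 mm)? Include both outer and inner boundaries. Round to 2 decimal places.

88.34 mm

At z = 14.64 mm: the cube is present — its section is the full 20×19 rectangle (perimeter 78.00 mm); the cylinder at (-1, -1) does not reach this height (z outside [18.5, 33]); the cylinder at (-0.5, 7.5): section is a regular 8-gon, circumradius r=8 (perimeter = 2·8·8.000·sin(180°/8) = 48.98 mm); the sphere at (0.5, -1) is absent (|z−center|=6.140 > r=5.5); Merging all regions: the regions partially overlap (shared area 82.51 mm²), so the edge portions inside another operand are dropped and the merged outline is re-measured after clipping — boundary = 88.34 mm; (whole slice rotated 80° about Z — lengths, areas and connectivity unchanged). Overall, the cross-section is a single solid region. Total boundary length (outer) = 88.34 mm.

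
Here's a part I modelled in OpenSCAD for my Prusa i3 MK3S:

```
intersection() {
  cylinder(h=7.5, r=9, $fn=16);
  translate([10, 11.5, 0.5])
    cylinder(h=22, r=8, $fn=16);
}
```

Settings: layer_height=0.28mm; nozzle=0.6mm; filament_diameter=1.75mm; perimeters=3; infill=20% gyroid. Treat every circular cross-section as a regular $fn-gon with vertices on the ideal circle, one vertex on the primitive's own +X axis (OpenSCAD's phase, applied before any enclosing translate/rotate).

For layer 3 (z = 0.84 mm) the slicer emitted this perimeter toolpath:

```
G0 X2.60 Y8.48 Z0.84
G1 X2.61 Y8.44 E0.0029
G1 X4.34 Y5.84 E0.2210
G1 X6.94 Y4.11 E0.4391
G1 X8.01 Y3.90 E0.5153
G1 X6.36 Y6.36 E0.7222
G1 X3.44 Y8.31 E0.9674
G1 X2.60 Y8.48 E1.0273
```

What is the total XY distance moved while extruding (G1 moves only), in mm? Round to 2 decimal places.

14.71 mm

Sum the Euclidean lengths of each G1 segment: total = 14.71 mm.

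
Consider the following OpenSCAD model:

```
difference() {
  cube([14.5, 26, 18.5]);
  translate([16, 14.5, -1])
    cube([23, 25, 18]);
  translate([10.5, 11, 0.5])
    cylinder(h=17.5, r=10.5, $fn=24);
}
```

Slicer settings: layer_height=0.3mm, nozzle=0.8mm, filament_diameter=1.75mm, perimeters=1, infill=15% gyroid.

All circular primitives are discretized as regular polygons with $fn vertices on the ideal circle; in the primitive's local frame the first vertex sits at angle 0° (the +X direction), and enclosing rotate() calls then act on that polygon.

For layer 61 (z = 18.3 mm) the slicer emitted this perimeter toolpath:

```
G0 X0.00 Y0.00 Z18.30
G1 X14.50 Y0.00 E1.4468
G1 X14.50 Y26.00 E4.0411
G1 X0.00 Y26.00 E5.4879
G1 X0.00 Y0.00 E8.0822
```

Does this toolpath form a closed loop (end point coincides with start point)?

Start point (G0): (0.00, 0.00). End point (last G1): the path returns to the start — closed.

yes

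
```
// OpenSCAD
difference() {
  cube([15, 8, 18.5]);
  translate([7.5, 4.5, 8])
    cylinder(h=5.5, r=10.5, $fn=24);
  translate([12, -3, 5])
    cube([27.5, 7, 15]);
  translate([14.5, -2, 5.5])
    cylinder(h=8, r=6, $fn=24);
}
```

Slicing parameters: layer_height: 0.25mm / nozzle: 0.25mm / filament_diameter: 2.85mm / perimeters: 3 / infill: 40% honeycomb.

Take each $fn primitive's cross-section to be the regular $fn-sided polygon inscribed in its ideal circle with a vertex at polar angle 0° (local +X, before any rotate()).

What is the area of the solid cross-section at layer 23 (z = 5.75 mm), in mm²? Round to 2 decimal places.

101.22 mm²

At z = 5.75 mm: the 15×8 cube contributes its full rectangle (area 120.00 mm²); the cylinder at (7.5, 4.5) does not reach this height (z outside [8, 13.5]); the 27.5×7 cube at (12, -3) contributes its full rectangle (area 192.50 mm²); the r=6 cylinder at (14.5, -2) contributes a regular 24-gon of circumradius 6 (area = (24/2)·6.000²·sin(360°/24) = 111.81 mm²); Taking the first minus the rest: starting from the 15×8 cube (120.00 mm²), the 27.5×7 cube at (12, -3) partially overlaps it — only the 12.00 mm² overlap (of its 192.50 mm²) is removed, clipping the outline; the r=6 cylinder at (14.5, -2) partially overlaps it — only the 6.78 mm² overlap (of its 111.81 mm²) is removed, clipping the outline — area = 101.22 mm². Overall, the cross-section is a single solid region. Net area = 101.22 mm².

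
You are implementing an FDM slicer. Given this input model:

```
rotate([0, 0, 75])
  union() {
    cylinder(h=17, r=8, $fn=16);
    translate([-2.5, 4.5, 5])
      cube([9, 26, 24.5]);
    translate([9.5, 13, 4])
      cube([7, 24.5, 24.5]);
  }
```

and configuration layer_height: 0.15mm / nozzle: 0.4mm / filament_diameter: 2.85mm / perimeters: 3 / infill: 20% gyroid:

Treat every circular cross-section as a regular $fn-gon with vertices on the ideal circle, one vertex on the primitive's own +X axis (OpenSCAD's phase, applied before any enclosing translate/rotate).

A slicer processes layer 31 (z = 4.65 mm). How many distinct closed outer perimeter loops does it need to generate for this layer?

At z = 4.65 mm: the r=8 cylinder contributes a regular 16-gon of circumradius 8; the cube at (-2.5, 4.5) is absent (z outside [5, 29.5]); the cube at (9.5, 13) is present — its section is the full 7×24.5 rectangle; Merging all regions: the 2 present regions are separate (no shared area or edge), so areas and boundary lengths simply add and each stays a separate island — 2 connected regions; (whole slice rotated 75° about Z — lengths, areas and connectivity unchanged). The result has 2 disconnected regions.

2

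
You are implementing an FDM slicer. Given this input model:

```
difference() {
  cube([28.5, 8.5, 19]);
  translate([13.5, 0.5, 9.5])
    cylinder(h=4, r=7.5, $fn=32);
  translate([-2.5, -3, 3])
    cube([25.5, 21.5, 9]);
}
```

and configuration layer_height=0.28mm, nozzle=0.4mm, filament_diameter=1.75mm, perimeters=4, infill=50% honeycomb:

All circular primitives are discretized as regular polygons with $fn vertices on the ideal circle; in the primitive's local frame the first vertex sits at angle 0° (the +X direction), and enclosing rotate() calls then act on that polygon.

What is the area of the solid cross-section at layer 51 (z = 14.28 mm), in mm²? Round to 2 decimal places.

At z = 14.28 mm: the 28.5×8.5 cube contributes its full rectangle (area 242.25 mm²); the cylinder at (13.5, 0.5) does not reach this height (z outside [9.5, 13.5]); the cube at (-2.5, -3) is absent (z outside [3, 12]); Taking the first minus the rest: none of the subtracted shapes is present at this height, so the 28.5×8.5 cube is unchanged — area = 242.25 mm². Overall, the cross-section is a single solid region. Net area = 242.25 mm².

242.25 mm²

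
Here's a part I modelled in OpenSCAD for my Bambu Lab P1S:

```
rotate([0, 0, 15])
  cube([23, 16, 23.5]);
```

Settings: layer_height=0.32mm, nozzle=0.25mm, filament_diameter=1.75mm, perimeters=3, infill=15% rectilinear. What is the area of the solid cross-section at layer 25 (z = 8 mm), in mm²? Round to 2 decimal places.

368.00 mm²

At z = 8 mm: the 23×16 cube contributes its full rectangle (area 368.00 mm²); (whole slice rotated 15° about Z — lengths, areas and connectivity unchanged). Overall, the cross-section is a single solid region. Net area = 368.00 mm².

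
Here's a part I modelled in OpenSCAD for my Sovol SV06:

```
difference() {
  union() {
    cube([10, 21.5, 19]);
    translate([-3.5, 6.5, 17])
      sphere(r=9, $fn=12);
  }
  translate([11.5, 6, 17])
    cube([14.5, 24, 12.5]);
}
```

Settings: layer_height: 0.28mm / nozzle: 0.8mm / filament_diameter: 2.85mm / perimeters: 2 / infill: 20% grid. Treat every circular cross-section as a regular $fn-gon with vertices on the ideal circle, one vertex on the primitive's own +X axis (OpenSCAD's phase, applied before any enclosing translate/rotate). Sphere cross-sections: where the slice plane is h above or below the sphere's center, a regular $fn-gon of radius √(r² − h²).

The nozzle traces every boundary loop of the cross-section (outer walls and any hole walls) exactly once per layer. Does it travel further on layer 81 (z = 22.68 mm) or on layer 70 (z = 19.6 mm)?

layer 70 (z = 19.6 mm)

Layer 81 (z = 22.68): the cube is not intersected at this z (z outside [0, 19]); the sphere at (-3.5, 6.5): section is a regular 12-gon, circumradius = √(r²−h²) = √(9²−5.68²) = 6.981 (perimeter = 2·12·6.981·sin(180°/12) = 43.37 mm); Taking the union: only the r=9 sphere at (-3.5, 6.5) is present, so the union is just that shape — boundary = 43.37 mm; the cube at (11.5, 6) (footprint 14.5×24) is included at this height (perimeter 77.00 mm); Subtracting the remaining from the first: starting from the result so far, the 14.5×24 cube at (11.5, 6) misses the remaining region (no effect) — boundary = 43.37 mm. So its perimeter = 43.37 mm. Layer 70 (z = 19.6): the cube does not reach this height (z outside [0, 19]); the r=9 sphere at (-3.5, 6.5) contributes a regular 12-gon of circumradius √(9²−2.6²) = 8.616 (perimeter = 2·12·8.616·sin(180°/12) = 53.52 mm); Merging all regions: only the r=9 sphere at (-3.5, 6.5) is present, so the union is just that shape — boundary = 53.52 mm; the cube at (11.5, 6) (footprint 14.5×24) is included at this height (perimeter 77.00 mm); Taking the first minus the rest: starting from the result so far, the 14.5×24 cube at (11.5, 6) misses the remaining region (no effect) — boundary = 53.52 mm. So its perimeter = 53.52 mm. Layer 70 is larger (53.52 vs 43.37 mm).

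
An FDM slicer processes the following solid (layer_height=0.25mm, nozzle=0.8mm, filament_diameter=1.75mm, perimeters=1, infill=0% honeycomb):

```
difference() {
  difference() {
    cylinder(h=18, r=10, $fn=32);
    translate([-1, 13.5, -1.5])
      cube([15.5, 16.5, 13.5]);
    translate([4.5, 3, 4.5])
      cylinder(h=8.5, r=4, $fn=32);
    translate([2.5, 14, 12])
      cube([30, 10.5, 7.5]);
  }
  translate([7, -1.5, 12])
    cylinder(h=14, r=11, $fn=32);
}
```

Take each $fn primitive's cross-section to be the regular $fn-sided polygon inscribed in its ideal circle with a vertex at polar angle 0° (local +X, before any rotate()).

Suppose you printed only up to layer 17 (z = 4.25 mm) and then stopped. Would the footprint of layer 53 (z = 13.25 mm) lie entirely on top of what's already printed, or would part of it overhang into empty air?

entirely on top

Compare the two slices. At z = 4.25: the cylinder: section is a regular 32-gon, circumradius r=10 (area = (32/2)·10.000²·sin(360°/32) = 312.14 mm²); the 15.5×16.5 cube at (-1, 13.5) contributes its full rectangle (area 255.75 mm²); the cylinder at (4.5, 3) does not reach this height (z outside [4.5, 13]); the cube at (2.5, 14) is absent (z outside [12, 19.5]); Subtracting the remaining from the first: starting from the r=10 cylinder (312.14 mm²), the 15.5×16.5 cube at (-1, 13.5) misses the remaining region (no effect) — area = 312.14 mm²; the cylinder at (7, -1.5) is not intersected at this z (z outside [12, 26]); Taking the first minus the rest: none of the subtracted shapes is present at this height, so that combined region is unchanged — area = 312.14 mm². At z = 13.25: the cylinder: section is a regular 32-gon, circumradius r=10 (area = (32/2)·10.000²·sin(360°/32) = 312.14 mm²); the cube at (-1, 13.5) does not reach this height (z outside [-1.5, 12]); the cylinder at (4.5, 3) is not intersected at this z (z outside [4.5, 13]); the 30×10.5 cube at (2.5, 14) contributes its full rectangle (area 315.00 mm²); Taking the first minus the rest: starting from the r=10 cylinder (312.14 mm²), the 30×10.5 cube at (2.5, 14) misses the remaining region (no effect) — area = 312.14 mm²; the r=11 cylinder at (7, -1.5) contributes a regular 32-gon of circumradius 11 (area = (32/2)·11.000²·sin(360°/32) = 377.69 mm²); Subtracting the remaining from the first: starting from that combined region (312.14 mm²), the r=11 cylinder at (7, -1.5) partially overlaps it — only the 196.49 mm² overlap (of its 377.69 mm²) is removed, clipping the outline — area = 115.66 mm². Checking containment: the cross-section at z = 13.25 is a subset of the cross-section at z = 4.25.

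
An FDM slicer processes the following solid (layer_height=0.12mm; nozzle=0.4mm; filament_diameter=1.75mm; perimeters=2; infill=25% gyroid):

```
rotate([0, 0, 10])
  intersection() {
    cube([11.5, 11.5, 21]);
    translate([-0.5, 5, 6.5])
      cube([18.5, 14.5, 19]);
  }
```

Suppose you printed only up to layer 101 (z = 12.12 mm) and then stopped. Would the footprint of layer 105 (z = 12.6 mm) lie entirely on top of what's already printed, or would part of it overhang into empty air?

Compare the two slices. At z = 12.12: the 11.5×11.5 cube contributes its full rectangle (area 132.25 mm²); the cube at (-0.5, 5) is present — its section is the full 18.5×14.5 rectangle (area 268.25 mm²); After intersecting: the 18.5×14.5 cube at (-0.5, 5) partially overlaps the 11.5×11.5 cube; clipping to the common part keeps 74.75 mm² — area = 74.75 mm²; (rotated 10° about Z; rotation is an isometry so areas/perimeters/island counts are preserved). At z = 12.6: the cube (footprint 11.5×11.5) is included at this height (area 132.25 mm²); the 18.5×14.5 cube at (-0.5, 5) contributes its full rectangle (area 268.25 mm²); After intersecting: the 18.5×14.5 cube at (-0.5, 5) partially overlaps the 11.5×11.5 cube; clipping to the common part keeps 74.75 mm² — area = 74.75 mm²; (whole slice rotated 10° about Z — lengths, areas and connectivity unchanged). Checking containment: the cross-section at z = 12.6 is a subset of the cross-section at z = 12.12.

entirely on top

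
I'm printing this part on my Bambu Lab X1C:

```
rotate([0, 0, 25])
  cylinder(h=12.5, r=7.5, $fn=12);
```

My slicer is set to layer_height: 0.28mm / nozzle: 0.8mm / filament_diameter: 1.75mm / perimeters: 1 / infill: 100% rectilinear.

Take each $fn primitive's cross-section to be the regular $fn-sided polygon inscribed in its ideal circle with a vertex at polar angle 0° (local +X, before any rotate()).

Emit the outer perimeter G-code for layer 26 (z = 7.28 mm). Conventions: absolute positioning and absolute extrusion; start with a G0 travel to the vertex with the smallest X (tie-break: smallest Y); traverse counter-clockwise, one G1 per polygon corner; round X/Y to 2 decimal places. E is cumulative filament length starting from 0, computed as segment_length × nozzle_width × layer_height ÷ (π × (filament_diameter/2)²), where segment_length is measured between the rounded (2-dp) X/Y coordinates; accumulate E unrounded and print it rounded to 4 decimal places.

G0 X-7.47 Y0.65 Z7.28
G1 X-6.80 Y-3.17 E0.3612
G1 X-4.30 Y-6.14 E0.7227
G1 X-0.65 Y-7.47 E1.0845
G1 X3.17 Y-6.80 E1.4457
G1 X6.14 Y-4.30 E1.8072
G1 X7.47 Y-0.65 E2.1690
G1 X6.80 Y3.17 E2.5302
G1 X4.30 Y6.14 E2.8917
G1 X0.65 Y7.47 E3.2535
G1 X-3.17 Y6.80 E3.6147
G1 X-6.14 Y4.30 E3.9762
G1 X-7.47 Y0.65 E4.3380

At z = 7.28 mm: the r=7.5 cylinder gives a regular 12-gon of circumradius 7.5 (constant along its height); (rotated 25° about Z; rotation is an isometry so areas/perimeters/island counts are preserved). The outline is a single polygon with 12 vertices. Extrusion per mm of travel: 0.8 × 0.28 / (π × 0.875²) = 0.093128. Accumulating E over each segment gives final E = 4.3380.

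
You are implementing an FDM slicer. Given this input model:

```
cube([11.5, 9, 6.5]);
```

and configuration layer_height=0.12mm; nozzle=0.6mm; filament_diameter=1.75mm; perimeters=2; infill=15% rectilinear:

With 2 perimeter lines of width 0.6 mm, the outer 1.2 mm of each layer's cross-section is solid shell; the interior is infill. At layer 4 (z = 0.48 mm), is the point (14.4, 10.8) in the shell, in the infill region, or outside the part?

At z = 0.48 mm: the cube is present — its section is the full 11.5×9 rectangle. Overall, the cross-section is a single solid region. The nearest boundary edge runs (11.50, 0.00)→(11.50, 9.00); distance from the point to it = 3.41 mm. The point is not inside any of the regions above, so it lies outside the cross-section (3.41 mm from the nearest boundary).

outside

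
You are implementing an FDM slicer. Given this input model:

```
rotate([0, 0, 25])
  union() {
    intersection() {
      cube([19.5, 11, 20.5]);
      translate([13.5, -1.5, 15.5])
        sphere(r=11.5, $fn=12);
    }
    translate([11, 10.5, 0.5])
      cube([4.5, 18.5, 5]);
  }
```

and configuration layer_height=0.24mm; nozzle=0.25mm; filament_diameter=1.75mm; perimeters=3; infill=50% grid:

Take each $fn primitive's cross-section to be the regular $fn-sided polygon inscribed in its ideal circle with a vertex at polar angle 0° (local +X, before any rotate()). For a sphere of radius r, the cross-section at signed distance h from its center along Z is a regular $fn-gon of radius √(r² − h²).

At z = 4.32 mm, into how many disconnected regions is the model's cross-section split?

2

At z = 4.32 mm: the 19.5×11 cube contributes its full rectangle; the r=11.5 sphere at (13.5, -1.5) slices to a regular 12-gon of circumradius 2.694 (√(r²−h²) with h=11.18 from center); After intersecting: the r=11.5 sphere at (13.5, -1.5) partially overlaps the 19.5×11 cube; clipping to the common part keeps 3.42 mm² — 1 connected region; the cube at (11, 10.5) (footprint 4.5×18.5) is included at this height; Combining (union): the 2 present regions are separate (no shared area or edge), so areas and boundary lengths simply add and each stays a separate island — 2 connected regions; (rotated 25° about Z; rotation is an isometry so areas/perimeters/island counts are preserved). The result has 2 disconnected regions.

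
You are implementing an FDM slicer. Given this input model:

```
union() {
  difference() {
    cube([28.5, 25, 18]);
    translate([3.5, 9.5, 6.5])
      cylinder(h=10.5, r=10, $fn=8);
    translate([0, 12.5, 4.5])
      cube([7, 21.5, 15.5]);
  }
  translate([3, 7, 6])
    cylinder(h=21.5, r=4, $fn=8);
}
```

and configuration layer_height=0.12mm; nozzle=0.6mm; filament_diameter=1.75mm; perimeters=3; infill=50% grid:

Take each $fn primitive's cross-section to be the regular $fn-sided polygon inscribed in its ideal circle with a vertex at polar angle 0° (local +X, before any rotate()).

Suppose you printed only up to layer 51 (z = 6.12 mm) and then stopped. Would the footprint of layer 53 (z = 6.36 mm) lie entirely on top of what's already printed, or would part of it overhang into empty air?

entirely on top

Compare the two slices. At z = 6.12: the cube is present — its section is the full 28.5×25 rectangle (area 712.50 mm²); the cylinder at (3.5, 9.5) does not reach this height (z outside [6.5, 17]); the cube at (0, 12.5) (footprint 7×21.5) is included at this height (area 150.50 mm²); Subtracting the remaining from the first: starting from the 28.5×25 cube (712.50 mm²), the 7×21.5 cube at (0, 12.5) partially overlaps it — only the 87.50 mm² overlap (of its 150.50 mm²) is removed, clipping the outline — area = 625.00 mm²; the cylinder at (3, 7): section is a regular 8-gon, circumradius r=4 (area = (8/2)·4.000²·sin(360°/8) = 45.25 mm²); Merging all regions: the regions partially overlap — summed areas 670.25 mm² minus the doubly-counted overlap 42.84 mm² gives 627.41 mm² — area = 627.41 mm². At z = 6.36: the cube (footprint 28.5×25) is included at this height (area 712.50 mm²); the cylinder at (3.5, 9.5) does not reach this height (z outside [6.5, 17]); the cube at (0, 12.5) is present — its section is the full 7×21.5 rectangle (area 150.50 mm²); Taking the first minus the rest: starting from the 28.5×25 cube (712.50 mm²), the 7×21.5 cube at (0, 12.5) partially overlaps it — only the 87.50 mm² overlap (of its 150.50 mm²) is removed, clipping the outline — area = 625.00 mm²; the r=4 cylinder at (3, 7) contributes a regular 8-gon of circumradius 4 (area = (8/2)·4.000²·sin(360°/8) = 45.25 mm²); Merging all regions: the regions partially overlap — summed areas 670.25 mm² minus the doubly-counted overlap 42.84 mm² gives 627.41 mm² — area = 627.41 mm². Checking containment: the cross-section at z = 6.36 is a subset of the cross-section at z = 6.12.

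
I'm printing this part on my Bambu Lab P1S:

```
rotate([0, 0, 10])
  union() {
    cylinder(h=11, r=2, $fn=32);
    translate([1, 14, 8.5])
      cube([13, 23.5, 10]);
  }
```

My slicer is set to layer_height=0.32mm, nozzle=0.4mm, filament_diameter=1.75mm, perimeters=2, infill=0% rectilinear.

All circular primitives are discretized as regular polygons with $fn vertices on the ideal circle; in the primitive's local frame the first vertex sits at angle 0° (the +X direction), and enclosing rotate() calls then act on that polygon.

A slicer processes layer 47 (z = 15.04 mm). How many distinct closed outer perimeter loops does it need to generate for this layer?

At z = 15.04 mm: the cylinder is not intersected at this z (z outside [0, 11]); the 13×23.5 cube at (1, 14) contributes its full rectangle; Combining (union): only the 13×23.5 cube at (1, 14) is present, so the union is just that shape — 1 connected region; (whole slice rotated 10° about Z — lengths, areas and connectivity unchanged). The result has 1 disconnected region.

1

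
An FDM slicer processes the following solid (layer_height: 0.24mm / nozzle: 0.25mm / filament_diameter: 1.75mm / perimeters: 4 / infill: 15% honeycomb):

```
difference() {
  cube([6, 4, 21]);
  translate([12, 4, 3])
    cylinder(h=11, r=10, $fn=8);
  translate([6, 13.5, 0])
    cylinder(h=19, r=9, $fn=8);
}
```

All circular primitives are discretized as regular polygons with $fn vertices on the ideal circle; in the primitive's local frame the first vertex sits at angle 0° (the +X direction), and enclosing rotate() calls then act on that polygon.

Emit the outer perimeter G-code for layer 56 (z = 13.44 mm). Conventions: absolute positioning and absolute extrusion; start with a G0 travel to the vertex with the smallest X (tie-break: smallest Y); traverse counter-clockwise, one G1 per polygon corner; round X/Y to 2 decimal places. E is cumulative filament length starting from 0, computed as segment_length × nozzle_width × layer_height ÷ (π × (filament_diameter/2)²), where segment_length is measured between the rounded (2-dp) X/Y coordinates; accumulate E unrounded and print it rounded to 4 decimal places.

At z = 13.44 mm: the cube is present — its section is the full 6×4 rectangle; the r=10 cylinder at (12, 4) gives a regular 8-gon of circumradius 10 (constant along its height); the r=9 cylinder at (6, 13.5) gives a regular 8-gon of circumradius 9 (constant along its height); Taking the first minus the rest: starting from the 6×4 cube, the r=10 cylinder at (12, 4) partially overlaps it — only the 12.69 mm² overlap (of its 282.84 mm²) is removed, clipping the outline; the r=9 cylinder at (6, 13.5) misses the remaining region (no effect) — 1 connected region. The outline is a single polygon with 4 vertices. Extrusion per mm of travel: 0.25 × 0.24 / (π × 0.875²) = 0.024945. Accumulating E over each segment gives final E = 0.3490.

G0 X0.00 Y0.00 Z13.44
G1 X3.66 Y0.00 E0.0913
G1 X2.00 Y4.00 E0.1993
G1 X0.00 Y4.00 E0.2492
G1 X0.00 Y0.00 E0.3490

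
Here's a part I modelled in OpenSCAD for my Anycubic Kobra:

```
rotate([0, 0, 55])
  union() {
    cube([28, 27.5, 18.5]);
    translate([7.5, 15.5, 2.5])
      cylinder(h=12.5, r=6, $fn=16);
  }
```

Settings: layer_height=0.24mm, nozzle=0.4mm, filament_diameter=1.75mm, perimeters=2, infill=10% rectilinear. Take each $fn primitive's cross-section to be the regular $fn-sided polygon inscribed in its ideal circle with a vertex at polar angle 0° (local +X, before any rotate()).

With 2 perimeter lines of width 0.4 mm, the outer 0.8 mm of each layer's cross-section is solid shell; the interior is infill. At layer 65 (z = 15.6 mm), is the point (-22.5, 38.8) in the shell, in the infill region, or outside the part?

outside

At z = 15.6 mm: the cube (footprint 28×27.5) is included at this height; the cylinder at (7.5, 15.5) is absent (z outside [2.5, 15]); Taking the union: only the 28×27.5 cube is present, so the union is just that shape — 1 connected region; (whole slice rotated 55° about Z — lengths, areas and connectivity unchanged). Overall, the cross-section is a single solid region. Undo the 55° rotation: the query point maps to (18.878, 40.686) in the un-rotated model frame. The nearest boundary edge runs (28.00, 27.50)→(0.00, 27.50); distance from the point to it = 13.19 mm. The point is not inside any of the regions above, so it lies outside the cross-section (13.19 mm from the nearest boundary).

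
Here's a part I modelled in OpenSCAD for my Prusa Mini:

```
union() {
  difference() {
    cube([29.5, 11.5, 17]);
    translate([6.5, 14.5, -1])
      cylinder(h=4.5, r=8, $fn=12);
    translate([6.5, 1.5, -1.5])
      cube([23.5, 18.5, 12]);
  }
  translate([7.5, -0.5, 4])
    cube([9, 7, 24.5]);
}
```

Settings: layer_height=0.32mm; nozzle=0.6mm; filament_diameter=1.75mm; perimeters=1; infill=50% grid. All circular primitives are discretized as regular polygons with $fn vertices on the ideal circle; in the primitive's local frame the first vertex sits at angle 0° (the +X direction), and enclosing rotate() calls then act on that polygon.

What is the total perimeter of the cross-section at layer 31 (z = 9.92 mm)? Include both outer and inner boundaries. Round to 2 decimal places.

93.00 mm

At z = 9.92 mm: the 29.5×11.5 cube contributes its full rectangle (perimeter 82.00 mm); the cylinder at (6.5, 14.5) is not intersected at this z (z outside [-1, 3.5]); the cube at (6.5, 1.5) (footprint 23.5×18.5) is included at this height (perimeter 84.00 mm); Taking the first minus the rest: starting from the 29.5×11.5 cube, the 23.5×18.5 cube at (6.5, 1.5) partially overlaps it — only the 230.00 mm² overlap (of its 434.75 mm²) is removed, clipping the outline — boundary = 82.00 mm; the 9×7 cube at (7.5, -0.5) contributes its full rectangle (perimeter 32.00 mm); Merging all regions: the regions partially overlap (shared area 13.50 mm²), so the edge portions inside another operand are dropped and the merged outline is re-measured after clipping — boundary = 93.00 mm. Overall, the cross-section is a single solid region. Total boundary length (outer) = 93.00 mm.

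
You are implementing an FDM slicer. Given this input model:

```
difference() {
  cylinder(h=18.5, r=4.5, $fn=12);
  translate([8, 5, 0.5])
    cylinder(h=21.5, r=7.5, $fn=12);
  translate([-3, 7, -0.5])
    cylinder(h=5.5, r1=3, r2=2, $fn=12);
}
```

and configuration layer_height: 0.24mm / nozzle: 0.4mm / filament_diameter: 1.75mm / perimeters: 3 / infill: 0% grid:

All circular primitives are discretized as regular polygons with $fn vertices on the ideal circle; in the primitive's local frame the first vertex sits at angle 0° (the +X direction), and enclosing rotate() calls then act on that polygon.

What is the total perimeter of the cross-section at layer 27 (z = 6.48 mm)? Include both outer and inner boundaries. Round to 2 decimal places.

At z = 6.48 mm: the r=4.5 cylinder contributes a regular 12-gon of circumradius 4.5 (perimeter = 2·12·4.500·sin(180°/12) = 27.95 mm); the r=7.5 cylinder at (8, 5) contributes a regular 12-gon of circumradius 7.5 (perimeter = 2·12·7.500·sin(180°/12) = 46.59 mm); the cone at (-3, 7) is not intersected at this z (z outside [-0.5, 5]); Subtracting the remaining from the first: starting from the r=4.5 cylinder, the r=7.5 cylinder at (8, 5) partially overlaps it — only the 10.31 mm² overlap (of its 168.75 mm²) is removed, clipping the outline — boundary = 27.14 mm. Overall, the cross-section is a single solid region. Total boundary length (outer) = 27.14 mm.

27.14 mm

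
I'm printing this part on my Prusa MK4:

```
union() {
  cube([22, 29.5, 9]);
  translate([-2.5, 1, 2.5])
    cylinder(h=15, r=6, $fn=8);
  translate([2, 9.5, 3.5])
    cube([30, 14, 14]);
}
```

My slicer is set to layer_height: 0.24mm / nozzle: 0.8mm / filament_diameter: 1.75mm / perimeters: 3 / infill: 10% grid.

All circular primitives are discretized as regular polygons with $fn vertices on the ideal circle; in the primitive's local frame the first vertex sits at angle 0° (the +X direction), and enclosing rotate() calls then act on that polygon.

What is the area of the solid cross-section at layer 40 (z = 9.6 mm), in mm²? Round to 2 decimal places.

At z = 9.6 mm: the cube is not intersected at this z (z outside [0, 9]); the r=6 cylinder at (-2.5, 1) contributes a regular 8-gon of circumradius 6 (area = (8/2)·6.000²·sin(360°/8) = 101.82 mm²); the cube at (2, 9.5) (footprint 30×14) is included at this height (area 420.00 mm²); Combining (union): the 2 present regions are separate (no shared area or edge), so areas and boundary lengths simply add and each stays a separate island — area = 521.82 mm². Overall, the cross-section has 2 separate islands. Net area = 521.82 mm².

521.82 mm²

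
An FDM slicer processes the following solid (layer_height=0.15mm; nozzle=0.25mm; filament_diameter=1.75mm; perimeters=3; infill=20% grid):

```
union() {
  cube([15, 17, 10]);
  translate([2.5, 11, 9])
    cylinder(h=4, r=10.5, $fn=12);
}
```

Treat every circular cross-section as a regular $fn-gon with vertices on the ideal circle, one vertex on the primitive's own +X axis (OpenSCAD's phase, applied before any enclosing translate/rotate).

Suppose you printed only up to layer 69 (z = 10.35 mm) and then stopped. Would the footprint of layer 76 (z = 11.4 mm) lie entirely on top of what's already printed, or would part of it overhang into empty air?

entirely on top

Compare the two slices. At z = 10.35: the cube is absent (z outside [0, 10]); the r=10.5 cylinder at (2.5, 11) contributes a regular 12-gon of circumradius 10.5 (area = (12/2)·10.500²·sin(360°/12) = 330.75 mm²); Merging all regions: only the r=10.5 cylinder at (2.5, 11) is present, so the union is just that shape — area = 330.75 mm². At z = 11.4: the cube is not intersected at this z (z outside [0, 10]); the r=10.5 cylinder at (2.5, 11) contributes a regular 12-gon of circumradius 10.5 (area = (12/2)·10.500²·sin(360°/12) = 330.75 mm²); Merging all regions: only the r=10.5 cylinder at (2.5, 11) is present, so the union is just that shape — area = 330.75 mm². Checking containment: the cross-section at z = 11.4 is a subset of the cross-section at z = 10.35.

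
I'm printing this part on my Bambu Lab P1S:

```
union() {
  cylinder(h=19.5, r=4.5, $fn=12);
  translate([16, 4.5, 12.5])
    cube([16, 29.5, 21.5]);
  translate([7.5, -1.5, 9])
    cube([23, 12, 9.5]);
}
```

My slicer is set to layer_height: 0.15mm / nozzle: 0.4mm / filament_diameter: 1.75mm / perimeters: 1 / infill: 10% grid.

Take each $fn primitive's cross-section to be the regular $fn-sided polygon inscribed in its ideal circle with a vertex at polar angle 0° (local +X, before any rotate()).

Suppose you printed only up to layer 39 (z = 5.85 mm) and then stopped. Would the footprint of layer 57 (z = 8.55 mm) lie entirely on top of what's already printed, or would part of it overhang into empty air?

entirely on top

Compare the two slices. At z = 5.85: the r=4.5 cylinder contributes a regular 12-gon of circumradius 4.5 (area = (12/2)·4.500²·sin(360°/12) = 60.75 mm²); the cube at (16, 4.5) is absent (z outside [12.5, 34]); the cube at (7.5, -1.5) is absent (z outside [9, 18.5]); Combining (union): only the r=4.5 cylinder is present, so the union is just that shape — area = 60.75 mm². At z = 8.55: the r=4.5 cylinder gives a regular 12-gon of circumradius 4.5 (constant along its height) (area = (12/2)·4.500²·sin(360°/12) = 60.75 mm²); the cube at (16, 4.5) does not reach this height (z outside [12.5, 34]); the cube at (7.5, -1.5) does not reach this height (z outside [9, 18.5]); Taking the union: only the r=4.5 cylinder is present, so the union is just that shape — area = 60.75 mm². Checking containment: the cross-section at z = 8.55 is a subset of the cross-section at z = 5.85.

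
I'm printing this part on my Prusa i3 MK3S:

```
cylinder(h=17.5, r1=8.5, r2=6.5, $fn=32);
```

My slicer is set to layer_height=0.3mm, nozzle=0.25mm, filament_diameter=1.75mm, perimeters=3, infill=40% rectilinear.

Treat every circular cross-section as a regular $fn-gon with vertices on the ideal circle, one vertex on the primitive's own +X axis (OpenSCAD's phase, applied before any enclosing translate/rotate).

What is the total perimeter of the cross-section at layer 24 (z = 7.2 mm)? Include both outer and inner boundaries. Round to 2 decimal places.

At z = 7.2 mm: the cone contributes a regular 32-gon of circumradius 7.677 (interpolated between r1=8.5 and r2=6.5 at t=0.411) (perimeter = 2·32·7.677·sin(180°/32) = 48.16 mm). Overall, the cross-section is a single solid region. Total boundary length (outer) = 48.16 mm.

48.16 mm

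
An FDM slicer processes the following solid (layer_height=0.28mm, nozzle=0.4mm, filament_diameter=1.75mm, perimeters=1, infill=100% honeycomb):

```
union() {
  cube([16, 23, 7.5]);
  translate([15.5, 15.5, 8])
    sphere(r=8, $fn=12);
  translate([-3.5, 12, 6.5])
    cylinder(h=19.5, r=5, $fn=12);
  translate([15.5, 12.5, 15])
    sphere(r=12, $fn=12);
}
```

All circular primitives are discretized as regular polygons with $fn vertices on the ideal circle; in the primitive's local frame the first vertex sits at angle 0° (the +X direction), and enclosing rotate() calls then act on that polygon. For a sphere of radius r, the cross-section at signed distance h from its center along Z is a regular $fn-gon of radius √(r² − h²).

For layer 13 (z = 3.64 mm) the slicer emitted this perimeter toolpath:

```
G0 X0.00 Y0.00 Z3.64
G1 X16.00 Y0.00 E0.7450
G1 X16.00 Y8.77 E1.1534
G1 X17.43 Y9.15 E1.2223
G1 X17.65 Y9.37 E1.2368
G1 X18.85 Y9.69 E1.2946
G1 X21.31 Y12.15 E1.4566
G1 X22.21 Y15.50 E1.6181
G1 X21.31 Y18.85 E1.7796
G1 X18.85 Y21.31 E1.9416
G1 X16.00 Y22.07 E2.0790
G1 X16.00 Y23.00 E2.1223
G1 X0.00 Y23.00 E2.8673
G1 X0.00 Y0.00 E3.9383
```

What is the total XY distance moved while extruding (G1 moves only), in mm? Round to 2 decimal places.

84.58 mm

Sum the Euclidean lengths of each G1 segment: total = 84.58 mm.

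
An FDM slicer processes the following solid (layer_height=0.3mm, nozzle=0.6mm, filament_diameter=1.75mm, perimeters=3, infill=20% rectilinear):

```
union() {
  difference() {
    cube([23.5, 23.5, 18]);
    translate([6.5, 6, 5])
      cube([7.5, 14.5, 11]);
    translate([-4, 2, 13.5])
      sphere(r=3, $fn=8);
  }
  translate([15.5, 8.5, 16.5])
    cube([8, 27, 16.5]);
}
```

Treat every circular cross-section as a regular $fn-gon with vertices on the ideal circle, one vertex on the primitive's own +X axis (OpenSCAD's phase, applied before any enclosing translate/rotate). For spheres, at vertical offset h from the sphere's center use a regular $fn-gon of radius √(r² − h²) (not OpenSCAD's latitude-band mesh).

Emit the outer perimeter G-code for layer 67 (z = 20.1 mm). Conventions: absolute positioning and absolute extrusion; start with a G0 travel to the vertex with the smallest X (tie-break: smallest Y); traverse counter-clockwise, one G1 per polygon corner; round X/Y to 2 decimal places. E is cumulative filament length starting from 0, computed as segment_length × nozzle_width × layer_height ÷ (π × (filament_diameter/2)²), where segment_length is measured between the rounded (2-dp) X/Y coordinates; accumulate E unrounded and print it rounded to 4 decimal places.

G0 X15.50 Y8.50 Z20.10
G1 X23.50 Y8.50 E0.5987
G1 X23.50 Y35.50 E2.6192
G1 X15.50 Y35.50 E3.2179
G1 X15.50 Y8.50 E5.2385

At z = 20.1 mm: the cube is not intersected at this z (z outside [0, 18]); the cube at (6.5, 6) is absent (z outside [5, 16]); the sphere at (-4, 2) is not intersected at this z (|z−center|=6.600 > r=3); After the difference (first − rest): the first operand is absent here, so nothing remains; the 8×27 cube at (15.5, 8.5) contributes its full rectangle; Combining (union): only the 8×27 cube at (15.5, 8.5) is present, so the union is just that shape — 1 connected region. The outline is a single polygon with 4 vertices. Extrusion per mm of travel: 0.6 × 0.3 / (π × 0.875²) = 0.074835. Accumulating E over each segment gives final E = 5.2385.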